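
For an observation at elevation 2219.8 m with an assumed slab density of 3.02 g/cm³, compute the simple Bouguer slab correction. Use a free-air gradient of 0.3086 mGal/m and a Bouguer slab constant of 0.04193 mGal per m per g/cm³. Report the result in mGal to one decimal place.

Bouguer slab correction = 0.04193 × 3.02 × 2219.8 = 281.1 mGal

281.1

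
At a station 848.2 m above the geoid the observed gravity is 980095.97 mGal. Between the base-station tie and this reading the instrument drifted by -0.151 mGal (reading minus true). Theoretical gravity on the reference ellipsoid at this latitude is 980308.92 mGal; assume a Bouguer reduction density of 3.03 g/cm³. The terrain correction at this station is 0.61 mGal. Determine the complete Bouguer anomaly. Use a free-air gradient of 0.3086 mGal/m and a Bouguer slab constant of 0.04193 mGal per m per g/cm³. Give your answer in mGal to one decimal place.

Drift-corrected reading = 980095.97 − (-0.151) = 980096.121 mGal
Free-air correction = 0.3086 × 848.2 = 261.75 mGal
Free-air anomaly = 980096.121 − 980308.92 + (261.75) = 48.951 mGal
Bouguer slab correction = 0.04193 × 3.03 × 848.2 = 107.76 mGal
Simple Bouguer anomaly = 48.951 − (107.76) = -58.809 mGal
Complete Bouguer anomaly = -58.809 + 0.61 = -58.199 mGal

-58.2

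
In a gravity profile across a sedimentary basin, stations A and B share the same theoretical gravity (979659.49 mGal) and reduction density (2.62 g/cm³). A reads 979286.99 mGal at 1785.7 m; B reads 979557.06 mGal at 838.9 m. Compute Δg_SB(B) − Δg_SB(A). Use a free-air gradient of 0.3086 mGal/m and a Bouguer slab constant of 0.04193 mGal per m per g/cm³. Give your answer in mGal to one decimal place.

81.9

Δg_SB(A) = 979286.99 − 979659.49 + 0.3086×1785.7 − 0.04193×2.62×1785.7 = -17.60 mGal
Δg_SB(B) = 979557.06 − 979659.49 + 0.3086×838.9 − 0.04193×2.62×838.9 = 64.30 mGal
Difference = 64.30 − (-17.60) = 81.90 mGal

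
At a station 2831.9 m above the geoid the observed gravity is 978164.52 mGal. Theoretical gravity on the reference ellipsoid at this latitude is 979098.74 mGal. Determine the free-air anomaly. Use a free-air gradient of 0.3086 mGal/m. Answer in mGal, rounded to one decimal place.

Free-air correction = 0.3086 × 2831.9 = 873.92 mGal
Free-air anomaly = 978164.52 − 979098.74 + (873.92) = -60.30 mGal

-60.3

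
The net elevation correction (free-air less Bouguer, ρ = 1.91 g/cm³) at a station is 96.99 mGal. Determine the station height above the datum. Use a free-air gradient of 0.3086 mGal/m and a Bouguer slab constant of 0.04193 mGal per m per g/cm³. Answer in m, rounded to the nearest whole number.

Combined gradient = 0.3086 − 0.04193 × 1.91 = 0.2285137 mGal/m
h = 96.99 / 0.2285137 = 424.44 m

424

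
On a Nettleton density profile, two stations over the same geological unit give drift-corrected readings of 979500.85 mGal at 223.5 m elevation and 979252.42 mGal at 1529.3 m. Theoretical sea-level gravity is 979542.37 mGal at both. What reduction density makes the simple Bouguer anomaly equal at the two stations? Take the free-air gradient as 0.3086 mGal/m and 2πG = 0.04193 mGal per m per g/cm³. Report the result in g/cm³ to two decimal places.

2.82

Δg_obs = 979252.42 − 979500.85 = -248.43 mGal over Δh = 1529.3 − 223.5 = 1305.8 m
Equal Bouguer anomalies ⇒ Δg_obs + (0.3086 − 0.04193ρ)·Δh = 0
0.3086 − 0.04193ρ = −Δg_obs/Δh = 0.19025
ρ = (0.3086 − 0.19025) / 0.04193 = 2.82 g/cm³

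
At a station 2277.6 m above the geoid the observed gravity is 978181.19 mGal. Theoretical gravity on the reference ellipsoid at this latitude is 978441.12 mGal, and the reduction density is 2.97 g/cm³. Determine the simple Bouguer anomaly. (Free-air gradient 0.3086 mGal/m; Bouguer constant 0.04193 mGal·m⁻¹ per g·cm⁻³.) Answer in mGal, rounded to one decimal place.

159.3

Free-air correction = 0.3086 × 2277.6 = 702.87 mGal
Free-air anomaly = 978181.19 − 978441.12 + (702.87) = 442.94 mGal
Bouguer slab correction = 0.04193 × 2.97 × 2277.6 = 283.63 mGal
Simple Bouguer anomaly = 442.94 − (283.63) = 159.31 mGal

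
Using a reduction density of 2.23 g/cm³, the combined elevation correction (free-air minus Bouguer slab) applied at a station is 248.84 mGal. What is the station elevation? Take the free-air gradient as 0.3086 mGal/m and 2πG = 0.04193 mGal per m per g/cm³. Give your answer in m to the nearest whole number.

1157

Combined gradient = 0.3086 − 0.04193 × 2.23 = 0.2150961 mGal/m
h = 248.84 / 0.2150961 = 1156.88 m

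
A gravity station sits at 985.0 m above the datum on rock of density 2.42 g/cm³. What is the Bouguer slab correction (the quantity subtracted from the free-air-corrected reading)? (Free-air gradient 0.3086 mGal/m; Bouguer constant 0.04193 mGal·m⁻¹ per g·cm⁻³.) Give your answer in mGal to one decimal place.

99.9

Bouguer slab correction = 0.04193 × 2.42 × 985.0 = 99.9 mGal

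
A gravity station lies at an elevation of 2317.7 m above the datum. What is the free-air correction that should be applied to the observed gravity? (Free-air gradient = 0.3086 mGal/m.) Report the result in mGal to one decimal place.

715.2

Free-air correction = 0.3086 × 2317.7 = 715.2 mGal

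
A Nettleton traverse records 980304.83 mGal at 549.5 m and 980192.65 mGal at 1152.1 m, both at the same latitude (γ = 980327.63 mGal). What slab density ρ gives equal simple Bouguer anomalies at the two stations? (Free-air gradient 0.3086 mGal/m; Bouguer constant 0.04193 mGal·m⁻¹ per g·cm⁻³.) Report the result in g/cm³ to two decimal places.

Δg_obs = 980192.65 − 980304.83 = -112.18 mGal over Δh = 1152.1 − 549.5 = 602.6 m
Equal Bouguer anomalies ⇒ Δg_obs + (0.3086 − 0.04193ρ)·Δh = 0
0.3086 − 0.04193ρ = −Δg_obs/Δh = 0.18616
ρ = (0.3086 − 0.18616) / 0.04193 = 2.92 g/cm³

2.92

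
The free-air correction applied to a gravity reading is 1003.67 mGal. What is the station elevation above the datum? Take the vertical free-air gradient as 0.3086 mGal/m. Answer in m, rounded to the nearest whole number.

3252

h = 1003.67 / 0.3086 = 3252.33 m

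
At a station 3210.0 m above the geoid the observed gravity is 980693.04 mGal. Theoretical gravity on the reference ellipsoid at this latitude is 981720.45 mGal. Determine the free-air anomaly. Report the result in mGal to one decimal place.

Free-air correction = 0.3086 × 3210.0 = 990.61 mGal
Free-air anomaly = 980693.04 − 981720.45 + (990.61) = -36.80 mGal

-36.8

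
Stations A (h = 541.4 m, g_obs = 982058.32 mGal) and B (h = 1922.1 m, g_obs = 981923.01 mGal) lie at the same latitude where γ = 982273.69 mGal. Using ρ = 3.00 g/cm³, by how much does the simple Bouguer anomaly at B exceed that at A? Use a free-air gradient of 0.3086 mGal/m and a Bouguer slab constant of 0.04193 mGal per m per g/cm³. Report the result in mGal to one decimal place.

Δg_SB(A) = 982058.32 − 982273.69 + 0.3086×541.4 − 0.04193×3.00×541.4 = -116.40 mGal
Δg_SB(B) = 981923.01 − 982273.69 + 0.3086×1922.1 − 0.04193×3.00×1922.1 = 0.70 mGal
Difference = 0.70 − (-116.40) = 117.10 mGal

117.1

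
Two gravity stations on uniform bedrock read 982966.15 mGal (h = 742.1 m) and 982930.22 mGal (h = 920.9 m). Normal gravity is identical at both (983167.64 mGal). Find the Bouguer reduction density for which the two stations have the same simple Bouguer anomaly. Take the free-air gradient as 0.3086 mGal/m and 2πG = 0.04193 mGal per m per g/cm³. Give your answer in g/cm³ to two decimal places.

Δg_obs = 982930.22 − 982966.15 = -35.93 mGal over Δh = 920.9 − 742.1 = 178.8 m
Equal Bouguer anomalies ⇒ Δg_obs + (0.3086 − 0.04193ρ)·Δh = 0
0.3086 − 0.04193ρ = −Δg_obs/Δh = 0.20095
ρ = (0.3086 − 0.20095) / 0.04193 = 2.57 g/cm³

2.57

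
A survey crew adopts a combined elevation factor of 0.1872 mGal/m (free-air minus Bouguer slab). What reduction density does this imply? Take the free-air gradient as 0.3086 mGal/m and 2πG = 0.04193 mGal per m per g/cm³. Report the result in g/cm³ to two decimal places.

0.1872 = 0.3086 − 0.04193 × ρ
ρ = (0.3086 − 0.1872) / 0.04193 = 2.90 g/cm³

2.90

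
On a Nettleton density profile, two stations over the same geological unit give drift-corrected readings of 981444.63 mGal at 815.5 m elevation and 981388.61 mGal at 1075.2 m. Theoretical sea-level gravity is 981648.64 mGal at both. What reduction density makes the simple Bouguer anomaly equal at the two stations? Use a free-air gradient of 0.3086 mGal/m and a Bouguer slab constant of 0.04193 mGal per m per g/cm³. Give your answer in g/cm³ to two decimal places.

2.22

Δg_obs = 981388.61 − 981444.63 = -56.02 mGal over Δh = 1075.2 − 815.5 = 259.7 m
Equal Bouguer anomalies ⇒ Δg_obs + (0.3086 − 0.04193ρ)·Δh = 0
0.3086 − 0.04193ρ = −Δg_obs/Δh = 0.21571
ρ = (0.3086 − 0.21571) / 0.04193 = 2.22 g/cm³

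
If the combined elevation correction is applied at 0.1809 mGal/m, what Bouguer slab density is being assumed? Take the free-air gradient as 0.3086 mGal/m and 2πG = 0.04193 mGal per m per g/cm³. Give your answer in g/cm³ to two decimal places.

3.05

0.1809 = 0.3086 − 0.04193 × ρ
ρ = (0.3086 − 0.1809) / 0.04193 = 3.05 g/cm³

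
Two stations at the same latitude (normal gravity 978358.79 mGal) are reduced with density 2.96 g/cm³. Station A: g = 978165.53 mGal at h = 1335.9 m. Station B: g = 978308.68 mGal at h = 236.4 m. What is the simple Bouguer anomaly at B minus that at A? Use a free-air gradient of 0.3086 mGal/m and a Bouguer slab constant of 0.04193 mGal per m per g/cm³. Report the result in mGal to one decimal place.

-59.7

Δg_SB(A) = 978165.53 − 978358.79 + 0.3086×1335.9 − 0.04193×2.96×1335.9 = 53.20 mGal
Δg_SB(B) = 978308.68 − 978358.79 + 0.3086×236.4 − 0.04193×2.96×236.4 = -6.50 mGal
Difference = -6.50 − (53.20) = -59.70 mGal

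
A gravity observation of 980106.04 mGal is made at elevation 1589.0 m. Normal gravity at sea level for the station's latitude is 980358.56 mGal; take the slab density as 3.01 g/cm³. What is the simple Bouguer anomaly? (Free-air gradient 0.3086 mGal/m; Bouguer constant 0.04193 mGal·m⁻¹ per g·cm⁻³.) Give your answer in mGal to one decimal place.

37.3

Free-air correction = 0.3086 × 1589.0 = 490.37 mGal
Free-air anomaly = 980106.04 − 980358.56 + (490.37) = 237.85 mGal
Bouguer slab correction = 0.04193 × 3.01 × 1589.0 = 200.55 mGal
Simple Bouguer anomaly = 237.85 − (200.55) = 37.30 mGal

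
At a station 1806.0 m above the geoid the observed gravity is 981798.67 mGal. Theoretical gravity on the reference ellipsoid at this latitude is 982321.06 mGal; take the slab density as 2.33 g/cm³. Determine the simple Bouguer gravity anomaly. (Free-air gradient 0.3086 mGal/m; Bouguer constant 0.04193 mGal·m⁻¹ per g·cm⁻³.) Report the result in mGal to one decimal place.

Free-air correction = 0.3086 × 1806.0 = 557.33 mGal
Free-air anomaly = 981798.67 − 982321.06 + (557.33) = 34.94 mGal
Bouguer slab correction = 0.04193 × 2.33 × 1806.0 = 176.44 mGal
Simple Bouguer anomaly = 34.94 − (176.44) = -141.50 mGal

-141.5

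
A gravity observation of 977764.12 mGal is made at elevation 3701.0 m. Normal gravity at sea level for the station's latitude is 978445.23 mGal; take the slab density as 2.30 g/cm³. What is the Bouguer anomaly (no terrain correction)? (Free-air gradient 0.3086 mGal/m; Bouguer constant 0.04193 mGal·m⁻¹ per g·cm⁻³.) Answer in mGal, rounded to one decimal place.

Free-air correction = 0.3086 × 3701.0 = 1142.13 mGal
Free-air anomaly = 977764.12 − 978445.23 + (1142.13) = 461.02 mGal
Bouguer slab correction = 0.04193 × 2.30 × 3701.0 = 356.92 mGal
Simple Bouguer anomaly = 461.02 − (356.92) = 104.10 mGal

104.1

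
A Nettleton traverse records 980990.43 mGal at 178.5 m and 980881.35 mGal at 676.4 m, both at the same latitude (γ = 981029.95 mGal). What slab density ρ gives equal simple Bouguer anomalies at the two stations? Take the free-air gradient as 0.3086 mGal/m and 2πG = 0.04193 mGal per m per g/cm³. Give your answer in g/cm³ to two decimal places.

2.13

Δg_obs = 980881.35 − 980990.43 = -109.08 mGal over Δh = 676.4 − 178.5 = 497.9 m
Equal Bouguer anomalies ⇒ Δg_obs + (0.3086 − 0.04193ρ)·Δh = 0
0.3086 − 0.04193ρ = −Δg_obs/Δh = 0.21908
ρ = (0.3086 − 0.21908) / 0.04193 = 2.13 g/cm³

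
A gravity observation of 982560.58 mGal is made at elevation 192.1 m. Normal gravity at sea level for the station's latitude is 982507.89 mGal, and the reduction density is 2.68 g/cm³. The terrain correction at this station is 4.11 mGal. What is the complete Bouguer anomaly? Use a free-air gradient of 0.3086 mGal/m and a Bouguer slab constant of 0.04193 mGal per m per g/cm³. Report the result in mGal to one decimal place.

94.5

Free-air correction = 0.3086 × 192.1 = 59.28 mGal
Free-air anomaly = 982560.58 − 982507.89 + (59.28) = 111.97 mGal
Bouguer slab correction = 0.04193 × 2.68 × 192.1 = 21.59 mGal
Simple Bouguer anomaly = 111.97 − (21.59) = 90.38 mGal
Complete Bouguer anomaly = 90.38 + 4.11 = 94.49 mGal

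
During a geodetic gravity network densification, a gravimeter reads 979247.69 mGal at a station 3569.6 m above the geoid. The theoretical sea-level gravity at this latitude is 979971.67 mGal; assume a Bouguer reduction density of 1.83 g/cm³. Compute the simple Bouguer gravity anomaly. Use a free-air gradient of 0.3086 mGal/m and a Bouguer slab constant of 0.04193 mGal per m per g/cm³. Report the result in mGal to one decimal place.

Free-air correction = 0.3086 × 3569.6 = 1101.58 mGal
Free-air anomaly = 979247.69 − 979971.67 + (1101.58) = 377.60 mGal
Bouguer slab correction = 0.04193 × 1.83 × 3569.6 = 273.90 mGal
Simple Bouguer anomaly = 377.60 − (273.90) = 103.70 mGal

103.7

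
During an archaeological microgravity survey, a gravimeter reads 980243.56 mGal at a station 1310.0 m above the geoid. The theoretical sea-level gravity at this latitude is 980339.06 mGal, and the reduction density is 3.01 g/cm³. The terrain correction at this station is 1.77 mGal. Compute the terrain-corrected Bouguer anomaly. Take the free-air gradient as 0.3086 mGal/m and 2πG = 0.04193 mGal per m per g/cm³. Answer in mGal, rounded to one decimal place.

145.2

Free-air correction = 0.3086 × 1310.0 = 404.27 mGal
Free-air anomaly = 980243.56 − 980339.06 + (404.27) = 308.77 mGal
Bouguer slab correction = 0.04193 × 3.01 × 1310.0 = 165.33 mGal
Simple Bouguer anomaly = 308.77 − (165.33) = 143.44 mGal
Complete Bouguer anomaly = 143.44 + 1.77 = 145.21 mGal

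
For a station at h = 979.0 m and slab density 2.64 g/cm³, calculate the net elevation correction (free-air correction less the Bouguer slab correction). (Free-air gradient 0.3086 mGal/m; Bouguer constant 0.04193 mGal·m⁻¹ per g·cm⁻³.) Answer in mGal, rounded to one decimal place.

Combined gradient = 0.3086 − 0.04193 × 2.64 = 0.1979048 mGal/m
Combined elevation correction = 0.1979048 × 979.0 = 193.7 mGal

193.7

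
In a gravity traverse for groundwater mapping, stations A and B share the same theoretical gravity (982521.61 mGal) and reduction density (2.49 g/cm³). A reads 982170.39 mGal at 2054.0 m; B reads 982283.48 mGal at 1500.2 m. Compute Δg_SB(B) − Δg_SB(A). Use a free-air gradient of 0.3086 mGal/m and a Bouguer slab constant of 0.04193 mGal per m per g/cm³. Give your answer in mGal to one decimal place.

0.0

Δg_SB(A) = 982170.39 − 982521.61 + 0.3086×2054.0 − 0.04193×2.49×2054.0 = 68.20 mGal
Δg_SB(B) = 982283.48 − 982521.61 + 0.3086×1500.2 − 0.04193×2.49×1500.2 = 68.20 mGal
Difference = 68.20 − (68.20) = 0.00 mGal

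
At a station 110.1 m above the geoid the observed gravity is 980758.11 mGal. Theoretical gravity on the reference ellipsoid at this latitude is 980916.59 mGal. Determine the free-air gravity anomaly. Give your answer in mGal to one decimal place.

Free-air correction = 0.3086 × 110.1 = 33.98 mGal
Free-air anomaly = 980758.11 − 980916.59 + (33.98) = -124.50 mGal

-124.5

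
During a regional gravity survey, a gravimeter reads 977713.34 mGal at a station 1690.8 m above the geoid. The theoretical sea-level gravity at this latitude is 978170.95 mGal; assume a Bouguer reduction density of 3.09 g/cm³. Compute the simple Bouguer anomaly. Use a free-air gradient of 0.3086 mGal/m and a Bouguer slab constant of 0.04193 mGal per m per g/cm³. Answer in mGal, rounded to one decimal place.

-154.9

Free-air correction = 0.3086 × 1690.8 = 521.78 mGal
Free-air anomaly = 977713.34 − 978170.95 + (521.78) = 64.17 mGal
Bouguer slab correction = 0.04193 × 3.09 × 1690.8 = 219.07 mGal
Simple Bouguer anomaly = 64.17 − (219.07) = -154.90 mGal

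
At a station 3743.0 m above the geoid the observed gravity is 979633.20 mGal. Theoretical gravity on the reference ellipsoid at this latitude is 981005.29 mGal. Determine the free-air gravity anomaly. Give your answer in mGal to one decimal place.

Free-air correction = 0.3086 × 3743.0 = 1155.09 mGal
Free-air anomaly = 979633.20 − 981005.29 + (1155.09) = -217.00 mGal

-217.0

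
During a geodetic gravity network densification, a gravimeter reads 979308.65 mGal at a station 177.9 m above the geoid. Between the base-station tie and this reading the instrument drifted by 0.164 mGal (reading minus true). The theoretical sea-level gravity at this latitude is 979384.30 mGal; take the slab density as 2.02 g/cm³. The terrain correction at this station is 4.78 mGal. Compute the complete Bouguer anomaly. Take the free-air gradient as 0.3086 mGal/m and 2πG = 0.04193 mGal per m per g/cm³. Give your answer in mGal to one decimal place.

Drift-corrected reading = 979308.65 − (0.164) = 979308.486 mGal
Free-air correction = 0.3086 × 177.9 = 54.90 mGal
Free-air anomaly = 979308.486 − 979384.30 + (54.90) = -20.914 mGal
Bouguer slab correction = 0.04193 × 2.02 × 177.9 = 15.07 mGal
Simple Bouguer anomaly = -20.914 − (15.07) = -35.984 mGal
Complete Bouguer anomaly = -35.984 + 4.78 = -31.204 mGal

-31.2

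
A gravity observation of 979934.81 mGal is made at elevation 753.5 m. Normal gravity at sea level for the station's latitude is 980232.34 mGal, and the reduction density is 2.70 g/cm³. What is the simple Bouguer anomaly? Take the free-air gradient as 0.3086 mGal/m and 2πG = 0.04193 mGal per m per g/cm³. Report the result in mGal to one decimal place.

-150.3

Free-air correction = 0.3086 × 753.5 = 232.53 mGal
Free-air anomaly = 979934.81 − 980232.34 + (232.53) = -65.00 mGal
Bouguer slab correction = 0.04193 × 2.70 × 753.5 = 85.30 mGal
Simple Bouguer anomaly = -65.00 − (85.30) = -150.30 mGal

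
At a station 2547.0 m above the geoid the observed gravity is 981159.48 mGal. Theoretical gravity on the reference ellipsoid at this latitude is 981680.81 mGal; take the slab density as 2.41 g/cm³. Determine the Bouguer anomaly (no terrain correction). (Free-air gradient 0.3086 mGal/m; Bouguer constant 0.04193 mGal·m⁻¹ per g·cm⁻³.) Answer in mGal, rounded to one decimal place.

Free-air correction = 0.3086 × 2547.0 = 786.00 mGal
Free-air anomaly = 981159.48 − 981680.81 + (786.00) = 264.67 mGal
Bouguer slab correction = 0.04193 × 2.41 × 2547.0 = 257.38 mGal
Simple Bouguer anomaly = 264.67 − (257.38) = 7.29 mGal

7.3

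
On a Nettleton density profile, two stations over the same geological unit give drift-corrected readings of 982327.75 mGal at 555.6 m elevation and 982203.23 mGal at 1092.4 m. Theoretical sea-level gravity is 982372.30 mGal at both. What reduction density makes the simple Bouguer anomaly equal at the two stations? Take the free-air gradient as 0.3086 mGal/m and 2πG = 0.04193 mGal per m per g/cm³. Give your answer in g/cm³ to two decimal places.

1.83

Δg_obs = 982203.23 − 982327.75 = -124.52 mGal over Δh = 1092.4 − 555.6 = 536.8 m
Equal Bouguer anomalies ⇒ Δg_obs + (0.3086 − 0.04193ρ)·Δh = 0
0.3086 − 0.04193ρ = −Δg_obs/Δh = 0.23197
ρ = (0.3086 − 0.23197) / 0.04193 = 1.83 g/cm³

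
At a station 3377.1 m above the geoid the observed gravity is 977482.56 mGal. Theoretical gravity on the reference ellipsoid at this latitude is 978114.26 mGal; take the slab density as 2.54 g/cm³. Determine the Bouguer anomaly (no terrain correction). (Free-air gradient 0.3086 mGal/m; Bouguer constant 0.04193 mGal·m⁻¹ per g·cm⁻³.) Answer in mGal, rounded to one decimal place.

Free-air correction = 0.3086 × 3377.1 = 1042.17 mGal
Free-air anomaly = 977482.56 − 978114.26 + (1042.17) = 410.47 mGal
Bouguer slab correction = 0.04193 × 2.54 × 3377.1 = 359.67 mGal
Simple Bouguer anomaly = 410.47 − (359.67) = 50.80 mGal

50.8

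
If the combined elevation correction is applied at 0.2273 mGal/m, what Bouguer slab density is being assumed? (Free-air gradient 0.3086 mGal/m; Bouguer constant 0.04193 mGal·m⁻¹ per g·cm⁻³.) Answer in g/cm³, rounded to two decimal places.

0.2273 = 0.3086 − 0.04193 × ρ
ρ = (0.3086 − 0.2273) / 0.04193 = 1.94 g/cm³

1.94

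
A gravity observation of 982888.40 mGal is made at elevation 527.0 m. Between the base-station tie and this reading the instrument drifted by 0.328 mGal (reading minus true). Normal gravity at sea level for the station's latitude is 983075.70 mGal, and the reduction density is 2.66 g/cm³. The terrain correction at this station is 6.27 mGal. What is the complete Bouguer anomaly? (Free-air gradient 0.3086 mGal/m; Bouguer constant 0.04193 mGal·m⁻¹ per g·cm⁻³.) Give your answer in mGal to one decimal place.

-77.5

Drift-corrected reading = 982888.40 − (0.328) = 982888.072 mGal
Free-air correction = 0.3086 × 527.0 = 162.63 mGal
Free-air anomaly = 982888.072 − 983075.70 + (162.63) = -24.998 mGal
Bouguer slab correction = 0.04193 × 2.66 × 527.0 = 58.78 mGal
Simple Bouguer anomaly = -24.998 − (58.78) = -83.778 mGal
Complete Bouguer anomaly = -83.778 + 6.27 = -77.508 mGal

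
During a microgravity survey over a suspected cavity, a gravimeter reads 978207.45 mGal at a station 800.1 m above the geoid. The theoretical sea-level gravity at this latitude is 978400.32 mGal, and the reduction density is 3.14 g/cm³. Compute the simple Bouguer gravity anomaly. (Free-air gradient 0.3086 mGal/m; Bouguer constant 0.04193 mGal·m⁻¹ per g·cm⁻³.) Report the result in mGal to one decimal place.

Free-air correction = 0.3086 × 800.1 = 246.91 mGal
Free-air anomaly = 978207.45 − 978400.32 + (246.91) = 54.04 mGal
Bouguer slab correction = 0.04193 × 3.14 × 800.1 = 105.34 mGal
Simple Bouguer anomaly = 54.04 − (105.34) = -51.30 mGal

-51.3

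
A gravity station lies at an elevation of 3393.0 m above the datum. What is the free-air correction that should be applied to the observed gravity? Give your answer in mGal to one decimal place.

1047.1

Free-air correction = 0.3086 × 3393.0 = 1047.1 mGal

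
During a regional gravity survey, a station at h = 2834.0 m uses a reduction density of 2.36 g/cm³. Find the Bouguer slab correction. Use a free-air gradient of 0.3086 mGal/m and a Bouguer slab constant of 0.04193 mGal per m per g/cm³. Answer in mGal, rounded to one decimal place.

Bouguer slab correction = 0.04193 × 2.36 × 2834.0 = 280.4 mGal

280.4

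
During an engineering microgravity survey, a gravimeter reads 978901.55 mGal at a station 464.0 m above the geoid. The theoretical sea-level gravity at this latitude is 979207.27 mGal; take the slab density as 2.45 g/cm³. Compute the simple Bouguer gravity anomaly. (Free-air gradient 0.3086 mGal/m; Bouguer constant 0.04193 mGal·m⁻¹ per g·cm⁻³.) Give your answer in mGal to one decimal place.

Free-air correction = 0.3086 × 464.0 = 143.19 mGal
Free-air anomaly = 978901.55 − 979207.27 + (143.19) = -162.53 mGal
Bouguer slab correction = 0.04193 × 2.45 × 464.0 = 47.67 mGal
Simple Bouguer anomaly = -162.53 − (47.67) = -210.20 mGal

-210.2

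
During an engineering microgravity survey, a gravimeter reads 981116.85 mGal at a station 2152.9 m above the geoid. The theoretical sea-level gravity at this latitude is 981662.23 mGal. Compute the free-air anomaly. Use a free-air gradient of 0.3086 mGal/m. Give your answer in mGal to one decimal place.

119.0

Free-air correction = 0.3086 × 2152.9 = 664.38 mGal
Free-air anomaly = 981116.85 − 981662.23 + (664.38) = 119.00 mGal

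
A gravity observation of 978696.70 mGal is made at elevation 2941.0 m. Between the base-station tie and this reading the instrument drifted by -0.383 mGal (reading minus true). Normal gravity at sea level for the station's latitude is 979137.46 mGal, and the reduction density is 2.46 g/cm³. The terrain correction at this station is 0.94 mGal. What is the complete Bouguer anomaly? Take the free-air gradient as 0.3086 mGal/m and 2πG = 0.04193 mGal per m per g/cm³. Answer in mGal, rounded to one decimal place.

Drift-corrected reading = 978696.70 − (-0.383) = 978697.083 mGal
Free-air correction = 0.3086 × 2941.0 = 907.59 mGal
Free-air anomaly = 978697.083 − 979137.46 + (907.59) = 467.213 mGal
Bouguer slab correction = 0.04193 × 2.46 × 2941.0 = 303.36 mGal
Simple Bouguer anomaly = 467.213 − (303.36) = 163.853 mGal
Complete Bouguer anomaly = 163.853 + 0.94 = 164.793 mGal

164.8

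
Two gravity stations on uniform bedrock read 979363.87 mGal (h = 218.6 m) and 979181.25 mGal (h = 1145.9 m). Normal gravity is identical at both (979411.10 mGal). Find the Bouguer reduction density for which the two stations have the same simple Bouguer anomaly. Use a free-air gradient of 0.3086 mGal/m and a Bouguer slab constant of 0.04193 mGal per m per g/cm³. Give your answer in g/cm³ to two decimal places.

2.66

Δg_obs = 979181.25 − 979363.87 = -182.62 mGal over Δh = 1145.9 − 218.6 = 927.3 m
Equal Bouguer anomalies ⇒ Δg_obs + (0.3086 − 0.04193ρ)·Δh = 0
0.3086 − 0.04193ρ = −Δg_obs/Δh = 0.19694
ρ = (0.3086 − 0.19694) / 0.04193 = 2.66 g/cm³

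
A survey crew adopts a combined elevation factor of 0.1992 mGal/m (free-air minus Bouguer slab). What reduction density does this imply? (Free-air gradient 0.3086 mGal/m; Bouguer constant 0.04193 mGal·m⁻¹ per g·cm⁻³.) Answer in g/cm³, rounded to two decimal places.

2.61

0.1992 = 0.3086 − 0.04193 × ρ
ρ = (0.3086 − 0.1992) / 0.04193 = 2.61 g/cm³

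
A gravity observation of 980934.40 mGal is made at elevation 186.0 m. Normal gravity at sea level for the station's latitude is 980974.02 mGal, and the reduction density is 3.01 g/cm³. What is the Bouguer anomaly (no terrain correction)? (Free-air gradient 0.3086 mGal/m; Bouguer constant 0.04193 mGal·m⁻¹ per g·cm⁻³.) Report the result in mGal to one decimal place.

Free-air correction = 0.3086 × 186.0 = 57.40 mGal
Free-air anomaly = 980934.40 − 980974.02 + (57.40) = 17.78 mGal
Bouguer slab correction = 0.04193 × 3.01 × 186.0 = 23.47 mGal
Simple Bouguer anomaly = 17.78 − (23.47) = -5.69 mGal

-5.7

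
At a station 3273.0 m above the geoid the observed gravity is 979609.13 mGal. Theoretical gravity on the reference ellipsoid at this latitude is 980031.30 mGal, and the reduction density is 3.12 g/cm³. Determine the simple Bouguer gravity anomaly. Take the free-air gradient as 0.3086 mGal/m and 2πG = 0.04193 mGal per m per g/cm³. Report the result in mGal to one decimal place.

Free-air correction = 0.3086 × 3273.0 = 1010.05 mGal
Free-air anomaly = 979609.13 − 980031.30 + (1010.05) = 587.88 mGal
Bouguer slab correction = 0.04193 × 3.12 × 3273.0 = 428.18 mGal
Simple Bouguer anomaly = 587.88 − (428.18) = 159.70 mGal

159.7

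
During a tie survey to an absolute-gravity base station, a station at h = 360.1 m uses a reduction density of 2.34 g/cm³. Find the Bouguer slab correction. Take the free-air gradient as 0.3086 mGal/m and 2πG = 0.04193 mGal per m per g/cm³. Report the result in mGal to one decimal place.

35.3

Bouguer slab correction = 0.04193 × 2.34 × 360.1 = 35.3 mGal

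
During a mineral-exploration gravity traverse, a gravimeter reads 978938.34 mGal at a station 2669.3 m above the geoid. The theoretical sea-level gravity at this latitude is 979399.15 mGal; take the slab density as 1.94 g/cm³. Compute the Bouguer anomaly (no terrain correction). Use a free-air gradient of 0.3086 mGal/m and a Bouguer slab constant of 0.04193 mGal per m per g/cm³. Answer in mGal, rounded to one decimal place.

145.8

Free-air correction = 0.3086 × 2669.3 = 823.75 mGal
Free-air anomaly = 978938.34 − 979399.15 + (823.75) = 362.94 mGal
Bouguer slab correction = 0.04193 × 1.94 × 2669.3 = 217.13 mGal
Simple Bouguer anomaly = 362.94 − (217.13) = 145.81 mGal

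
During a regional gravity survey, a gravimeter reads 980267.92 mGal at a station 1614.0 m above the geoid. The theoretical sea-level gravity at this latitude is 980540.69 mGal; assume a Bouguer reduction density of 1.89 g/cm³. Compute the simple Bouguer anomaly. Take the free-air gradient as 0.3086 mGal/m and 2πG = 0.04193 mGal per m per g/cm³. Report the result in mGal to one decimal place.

97.4

Free-air correction = 0.3086 × 1614.0 = 498.08 mGal
Free-air anomaly = 980267.92 − 980540.69 + (498.08) = 225.31 mGal
Bouguer slab correction = 0.04193 × 1.89 × 1614.0 = 127.91 mGal
Simple Bouguer anomaly = 225.31 − (127.91) = 97.40 mGal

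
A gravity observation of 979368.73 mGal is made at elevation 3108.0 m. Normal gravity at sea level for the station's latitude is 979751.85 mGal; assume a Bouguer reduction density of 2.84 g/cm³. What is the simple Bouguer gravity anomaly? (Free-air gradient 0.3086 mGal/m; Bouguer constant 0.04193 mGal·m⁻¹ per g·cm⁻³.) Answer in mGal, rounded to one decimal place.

205.9

Free-air correction = 0.3086 × 3108.0 = 959.13 mGal
Free-air anomaly = 979368.73 − 979751.85 + (959.13) = 576.01 mGal
Bouguer slab correction = 0.04193 × 2.84 × 3108.0 = 370.10 mGal
Simple Bouguer anomaly = 576.01 − (370.10) = 205.91 mGal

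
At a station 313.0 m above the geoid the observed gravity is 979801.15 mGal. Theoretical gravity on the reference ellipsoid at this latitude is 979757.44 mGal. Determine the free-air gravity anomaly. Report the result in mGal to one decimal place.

140.3

Free-air correction = 0.3086 × 313.0 = 96.59 mGal
Free-air anomaly = 979801.15 − 979757.44 + (96.59) = 140.30 mGal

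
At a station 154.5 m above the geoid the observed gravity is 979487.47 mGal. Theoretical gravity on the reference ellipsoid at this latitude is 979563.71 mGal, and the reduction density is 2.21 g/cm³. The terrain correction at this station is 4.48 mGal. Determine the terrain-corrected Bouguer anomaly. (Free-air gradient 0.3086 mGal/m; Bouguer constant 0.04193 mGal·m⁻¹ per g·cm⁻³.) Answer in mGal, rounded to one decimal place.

Free-air correction = 0.3086 × 154.5 = 47.68 mGal
Free-air anomaly = 979487.47 − 979563.71 + (47.68) = -28.56 mGal
Bouguer slab correction = 0.04193 × 2.21 × 154.5 = 14.32 mGal
Simple Bouguer anomaly = -28.56 − (14.32) = -42.88 mGal
Complete Bouguer anomaly = -42.88 + 4.48 = -38.40 mGal

-38.4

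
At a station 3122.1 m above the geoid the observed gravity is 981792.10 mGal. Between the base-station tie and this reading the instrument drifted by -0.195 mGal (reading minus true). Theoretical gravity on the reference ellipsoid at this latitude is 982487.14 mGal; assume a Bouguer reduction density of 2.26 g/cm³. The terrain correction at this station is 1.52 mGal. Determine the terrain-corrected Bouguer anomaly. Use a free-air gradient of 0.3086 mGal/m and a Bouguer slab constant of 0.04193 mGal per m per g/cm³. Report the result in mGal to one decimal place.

-25.7

Drift-corrected reading = 981792.10 − (-0.195) = 981792.295 mGal
Free-air correction = 0.3086 × 3122.1 = 963.48 mGal
Free-air anomaly = 981792.295 − 982487.14 + (963.48) = 268.635 mGal
Bouguer slab correction = 0.04193 × 2.26 × 3122.1 = 295.86 mGal
Simple Bouguer anomaly = 268.635 − (295.86) = -27.225 mGal
Complete Bouguer anomaly = -27.225 + 1.52 = -25.705 mGal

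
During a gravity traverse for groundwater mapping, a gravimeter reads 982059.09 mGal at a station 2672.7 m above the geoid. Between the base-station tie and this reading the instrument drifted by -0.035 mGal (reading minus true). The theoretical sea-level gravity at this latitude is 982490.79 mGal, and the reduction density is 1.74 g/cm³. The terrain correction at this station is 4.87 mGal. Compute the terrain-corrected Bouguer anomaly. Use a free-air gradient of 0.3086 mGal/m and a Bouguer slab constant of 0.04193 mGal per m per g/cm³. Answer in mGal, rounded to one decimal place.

Drift-corrected reading = 982059.09 − (-0.035) = 982059.125 mGal
Free-air correction = 0.3086 × 2672.7 = 824.80 mGal
Free-air anomaly = 982059.125 − 982490.79 + (824.80) = 393.135 mGal
Bouguer slab correction = 0.04193 × 1.74 × 2672.7 = 195.00 mGal
Simple Bouguer anomaly = 393.135 − (195.00) = 198.135 mGal
Complete Bouguer anomaly = 198.135 + 4.87 = 203.005 mGal

203.0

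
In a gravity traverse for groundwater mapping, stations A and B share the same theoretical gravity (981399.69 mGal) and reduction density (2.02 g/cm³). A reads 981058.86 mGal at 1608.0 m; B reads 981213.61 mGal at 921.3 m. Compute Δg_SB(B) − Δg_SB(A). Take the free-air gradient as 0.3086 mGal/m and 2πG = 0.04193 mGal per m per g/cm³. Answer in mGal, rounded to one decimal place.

1.0

Δg_SB(A) = 981058.86 − 981399.69 + 0.3086×1608.0 − 0.04193×2.02×1608.0 = 19.20 mGal
Δg_SB(B) = 981213.61 − 981399.69 + 0.3086×921.3 − 0.04193×2.02×921.3 = 20.20 mGal
Difference = 20.20 − (19.20) = 1.00 mGal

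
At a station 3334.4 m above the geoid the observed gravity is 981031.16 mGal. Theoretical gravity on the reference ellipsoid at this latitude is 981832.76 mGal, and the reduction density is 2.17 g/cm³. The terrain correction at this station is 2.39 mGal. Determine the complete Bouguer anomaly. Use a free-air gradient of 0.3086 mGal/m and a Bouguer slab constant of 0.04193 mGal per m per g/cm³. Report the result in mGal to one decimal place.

-73.6

Free-air correction = 0.3086 × 3334.4 = 1029.00 mGal
Free-air anomaly = 981031.16 − 981832.76 + (1029.00) = 227.40 mGal
Bouguer slab correction = 0.04193 × 2.17 × 3334.4 = 303.39 mGal
Simple Bouguer anomaly = 227.40 − (303.39) = -75.99 mGal
Complete Bouguer anomaly = -75.99 + 2.39 = -73.60 mGal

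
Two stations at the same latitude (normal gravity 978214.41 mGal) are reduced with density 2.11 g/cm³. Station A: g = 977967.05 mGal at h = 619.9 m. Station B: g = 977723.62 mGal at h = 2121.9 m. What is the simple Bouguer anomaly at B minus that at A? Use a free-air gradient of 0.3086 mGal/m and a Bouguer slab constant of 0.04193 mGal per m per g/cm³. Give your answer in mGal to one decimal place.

Δg_SB(A) = 977967.05 − 978214.41 + 0.3086×619.9 − 0.04193×2.11×619.9 = -110.90 mGal
Δg_SB(B) = 977723.62 − 978214.41 + 0.3086×2121.9 − 0.04193×2.11×2121.9 = -23.70 mGal
Difference = -23.70 − (-110.90) = 87.20 mGal

87.2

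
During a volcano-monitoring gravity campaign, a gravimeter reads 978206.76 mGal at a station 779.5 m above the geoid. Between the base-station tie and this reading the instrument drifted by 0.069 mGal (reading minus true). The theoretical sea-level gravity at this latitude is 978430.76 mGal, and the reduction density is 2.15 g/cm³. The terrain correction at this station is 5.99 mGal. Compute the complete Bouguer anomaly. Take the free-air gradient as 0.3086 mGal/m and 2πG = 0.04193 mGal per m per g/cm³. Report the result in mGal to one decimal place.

-47.8

Drift-corrected reading = 978206.76 − (0.069) = 978206.691 mGal
Free-air correction = 0.3086 × 779.5 = 240.55 mGal
Free-air anomaly = 978206.691 − 978430.76 + (240.55) = 16.481 mGal
Bouguer slab correction = 0.04193 × 2.15 × 779.5 = 70.27 mGal
Simple Bouguer anomaly = 16.481 − (70.27) = -53.789 mGal
Complete Bouguer anomaly = -53.789 + 5.99 = -47.799 mGal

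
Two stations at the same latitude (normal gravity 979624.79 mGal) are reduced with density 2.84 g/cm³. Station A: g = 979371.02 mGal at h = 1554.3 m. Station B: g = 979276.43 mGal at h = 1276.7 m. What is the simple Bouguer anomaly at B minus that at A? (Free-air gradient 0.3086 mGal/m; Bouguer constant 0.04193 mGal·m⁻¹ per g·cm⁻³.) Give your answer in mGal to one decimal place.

Δg_SB(A) = 979371.02 − 979624.79 + 0.3086×1554.3 − 0.04193×2.84×1554.3 = 40.80 mGal
Δg_SB(B) = 979276.43 − 979624.79 + 0.3086×1276.7 − 0.04193×2.84×1276.7 = -106.40 mGal
Difference = -106.40 − (40.80) = -147.20 mGal

-147.2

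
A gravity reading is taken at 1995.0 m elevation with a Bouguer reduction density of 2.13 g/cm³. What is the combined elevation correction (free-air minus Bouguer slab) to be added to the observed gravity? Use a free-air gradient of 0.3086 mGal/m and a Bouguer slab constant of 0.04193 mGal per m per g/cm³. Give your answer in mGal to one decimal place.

Combined gradient = 0.3086 − 0.04193 × 2.13 = 0.2192891 mGal/m
Combined elevation correction = 0.2192891 × 1995.0 = 437.5 mGal

437.5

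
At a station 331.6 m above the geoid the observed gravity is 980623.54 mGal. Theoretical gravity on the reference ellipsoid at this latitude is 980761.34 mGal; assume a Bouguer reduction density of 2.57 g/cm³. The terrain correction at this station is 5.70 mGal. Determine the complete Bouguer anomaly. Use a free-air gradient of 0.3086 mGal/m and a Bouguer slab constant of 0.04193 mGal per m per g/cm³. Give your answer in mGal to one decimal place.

Free-air correction = 0.3086 × 331.6 = 102.33 mGal
Free-air anomaly = 980623.54 − 980761.34 + (102.33) = -35.47 mGal
Bouguer slab correction = 0.04193 × 2.57 × 331.6 = 35.73 mGal
Simple Bouguer anomaly = -35.47 − (35.73) = -71.20 mGal
Complete Bouguer anomaly = -71.20 + 5.70 = -65.50 mGal

-65.5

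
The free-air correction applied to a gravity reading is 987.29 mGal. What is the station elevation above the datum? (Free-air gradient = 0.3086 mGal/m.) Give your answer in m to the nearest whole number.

3199

h = 987.29 / 0.3086 = 3199.25 m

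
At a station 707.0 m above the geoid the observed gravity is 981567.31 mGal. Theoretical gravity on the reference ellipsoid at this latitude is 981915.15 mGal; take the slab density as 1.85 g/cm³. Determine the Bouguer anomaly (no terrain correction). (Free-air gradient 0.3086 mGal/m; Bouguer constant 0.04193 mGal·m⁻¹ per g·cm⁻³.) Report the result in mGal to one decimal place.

-184.5

Free-air correction = 0.3086 × 707.0 = 218.18 mGal
Free-air anomaly = 981567.31 − 981915.15 + (218.18) = -129.66 mGal
Bouguer slab correction = 0.04193 × 1.85 × 707.0 = 54.84 mGal
Simple Bouguer anomaly = -129.66 − (54.84) = -184.50 mGal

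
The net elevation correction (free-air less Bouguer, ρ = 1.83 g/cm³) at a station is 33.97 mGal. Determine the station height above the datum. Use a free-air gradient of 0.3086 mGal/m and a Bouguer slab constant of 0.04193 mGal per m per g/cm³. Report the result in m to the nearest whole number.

147

Combined gradient = 0.3086 − 0.04193 × 1.83 = 0.2318681 mGal/m
h = 33.97 / 0.2318681 = 146.51 m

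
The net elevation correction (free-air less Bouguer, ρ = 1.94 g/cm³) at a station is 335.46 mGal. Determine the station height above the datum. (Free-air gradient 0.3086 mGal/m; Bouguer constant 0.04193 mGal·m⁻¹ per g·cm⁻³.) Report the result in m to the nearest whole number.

1476

Combined gradient = 0.3086 − 0.04193 × 1.94 = 0.2272558 mGal/m
h = 335.46 / 0.2272558 = 1476.13 m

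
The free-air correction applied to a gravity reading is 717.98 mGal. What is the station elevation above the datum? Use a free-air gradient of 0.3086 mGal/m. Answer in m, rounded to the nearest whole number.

h = 717.98 / 0.3086 = 2326.57 m

2327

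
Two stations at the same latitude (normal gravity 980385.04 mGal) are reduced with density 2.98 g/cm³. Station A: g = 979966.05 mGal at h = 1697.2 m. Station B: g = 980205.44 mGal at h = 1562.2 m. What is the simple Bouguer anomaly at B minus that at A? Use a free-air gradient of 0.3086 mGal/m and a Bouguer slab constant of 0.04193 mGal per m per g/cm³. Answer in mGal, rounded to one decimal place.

Δg_SB(A) = 979966.05 − 980385.04 + 0.3086×1697.2 − 0.04193×2.98×1697.2 = -107.30 mGal
Δg_SB(B) = 980205.44 − 980385.04 + 0.3086×1562.2 − 0.04193×2.98×1562.2 = 107.30 mGal
Difference = 107.30 − (-107.30) = 214.60 mGal

214.6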